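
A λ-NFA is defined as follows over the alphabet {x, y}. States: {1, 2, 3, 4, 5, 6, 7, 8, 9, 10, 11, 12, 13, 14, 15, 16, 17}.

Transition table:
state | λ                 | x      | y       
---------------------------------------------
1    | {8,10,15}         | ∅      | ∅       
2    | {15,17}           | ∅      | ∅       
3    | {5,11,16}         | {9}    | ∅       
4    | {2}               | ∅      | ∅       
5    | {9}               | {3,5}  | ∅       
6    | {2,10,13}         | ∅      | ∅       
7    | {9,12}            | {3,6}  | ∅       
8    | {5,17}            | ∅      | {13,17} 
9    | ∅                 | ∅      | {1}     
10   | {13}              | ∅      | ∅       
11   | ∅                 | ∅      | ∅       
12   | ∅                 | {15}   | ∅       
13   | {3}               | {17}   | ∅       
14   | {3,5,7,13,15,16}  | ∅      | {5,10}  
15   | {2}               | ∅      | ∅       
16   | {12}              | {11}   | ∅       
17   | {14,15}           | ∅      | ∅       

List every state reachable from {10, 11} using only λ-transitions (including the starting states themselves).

Start with {10, 11}.
From 10 via λ: add 13.
From 13 via λ: add 3.
From 3 via λ: add 5, 16.
From 5 via λ: add 9.
From 16 via λ: add 12.
No new states can be added; the closed set is {3, 5, 9, 10, 11, 12, 13, 16}.

{3, 5, 9, 10, 11, 12, 13, 16}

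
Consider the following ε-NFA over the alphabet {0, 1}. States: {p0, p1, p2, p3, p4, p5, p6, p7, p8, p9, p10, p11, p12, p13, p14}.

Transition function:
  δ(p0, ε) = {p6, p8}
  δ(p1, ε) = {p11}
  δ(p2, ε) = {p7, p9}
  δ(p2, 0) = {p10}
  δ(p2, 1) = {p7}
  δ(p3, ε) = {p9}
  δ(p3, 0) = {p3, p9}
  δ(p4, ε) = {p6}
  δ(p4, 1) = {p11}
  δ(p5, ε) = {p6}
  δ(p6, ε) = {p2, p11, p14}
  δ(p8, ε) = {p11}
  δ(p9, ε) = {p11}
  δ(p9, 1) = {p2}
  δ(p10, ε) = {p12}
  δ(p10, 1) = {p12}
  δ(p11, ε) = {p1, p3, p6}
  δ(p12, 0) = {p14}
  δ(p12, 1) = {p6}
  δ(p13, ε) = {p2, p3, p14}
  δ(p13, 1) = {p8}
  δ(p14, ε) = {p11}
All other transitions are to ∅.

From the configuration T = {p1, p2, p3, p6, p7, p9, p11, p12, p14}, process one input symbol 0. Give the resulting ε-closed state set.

{p1, p2, p3, p6, p7, p9, p10, p11, p12, p14}

p2 on 0 → {p10}.
p3 on 0 → {p3, p9}.
p12 on 0 → {p14}.
No 0-transition from p1, p6, p7, p9, p11, p14.
Union after reading 0: {p3, p9, p10, p14}.
Now take the ε-closure:
From p9 via ε: add p11.
From p10 via ε: add p12.
From p11 via ε: add p1, p6.
From p6 via ε: add p2.
From p2 via ε: add p7.
No new states can be added; the closed set is {p1, p2, p3, p6, p7, p9, p10, p11, p12, p14}.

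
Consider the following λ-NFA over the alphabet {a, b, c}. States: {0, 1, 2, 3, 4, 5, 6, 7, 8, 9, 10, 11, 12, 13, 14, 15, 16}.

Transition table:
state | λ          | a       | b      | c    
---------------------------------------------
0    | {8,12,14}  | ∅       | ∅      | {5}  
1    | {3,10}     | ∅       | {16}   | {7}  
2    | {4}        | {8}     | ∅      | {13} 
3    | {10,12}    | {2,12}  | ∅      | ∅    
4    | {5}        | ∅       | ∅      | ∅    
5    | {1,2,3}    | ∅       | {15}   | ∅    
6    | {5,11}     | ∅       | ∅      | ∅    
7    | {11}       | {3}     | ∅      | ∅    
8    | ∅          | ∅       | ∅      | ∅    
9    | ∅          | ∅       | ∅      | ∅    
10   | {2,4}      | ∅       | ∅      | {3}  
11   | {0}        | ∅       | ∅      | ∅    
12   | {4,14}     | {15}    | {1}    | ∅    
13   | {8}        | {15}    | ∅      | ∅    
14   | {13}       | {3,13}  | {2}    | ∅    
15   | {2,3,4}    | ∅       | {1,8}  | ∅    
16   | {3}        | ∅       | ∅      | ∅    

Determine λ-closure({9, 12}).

Start with {9, 12}.
From 12 via λ: add 4, 14.
From 4 via λ: add 5.
From 14 via λ: add 13.
From 5 via λ: add 1, 2, 3.
From 13 via λ: add 8.
From 1 via λ: add 10.
No new states can be added; the closed set is {1, 2, 3, 4, 5, 8, 9, 10, 12, 13, 14}.

{1, 2, 3, 4, 5, 8, 9, 10, 12, 13, 14}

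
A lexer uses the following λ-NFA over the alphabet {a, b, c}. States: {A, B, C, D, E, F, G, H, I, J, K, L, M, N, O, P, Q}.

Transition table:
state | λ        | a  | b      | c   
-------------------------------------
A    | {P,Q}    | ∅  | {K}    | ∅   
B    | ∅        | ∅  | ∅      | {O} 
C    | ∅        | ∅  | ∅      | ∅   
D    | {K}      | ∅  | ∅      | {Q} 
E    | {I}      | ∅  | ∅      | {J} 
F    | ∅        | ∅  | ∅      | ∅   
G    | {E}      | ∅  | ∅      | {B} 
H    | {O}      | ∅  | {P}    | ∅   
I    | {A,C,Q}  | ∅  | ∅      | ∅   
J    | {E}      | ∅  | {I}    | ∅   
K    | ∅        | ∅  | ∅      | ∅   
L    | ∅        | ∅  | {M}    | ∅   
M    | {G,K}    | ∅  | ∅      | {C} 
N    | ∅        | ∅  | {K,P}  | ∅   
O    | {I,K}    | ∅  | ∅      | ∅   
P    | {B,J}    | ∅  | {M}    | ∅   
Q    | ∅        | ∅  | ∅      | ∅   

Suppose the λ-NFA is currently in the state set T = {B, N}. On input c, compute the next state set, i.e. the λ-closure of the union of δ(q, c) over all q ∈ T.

{A, B, C, E, I, J, K, O, P, Q}

B on c → {O}.
No c-transition from N.
Union after reading c: {O}.
Now take the λ-closure:
From O via λ: add I, K.
From I via λ: add A, C, Q.
From A via λ: add P.
From P via λ: add B, J.
From J via λ: add E.
No new states can be added; the closed set is {A, B, C, E, I, J, K, O, P, Q}.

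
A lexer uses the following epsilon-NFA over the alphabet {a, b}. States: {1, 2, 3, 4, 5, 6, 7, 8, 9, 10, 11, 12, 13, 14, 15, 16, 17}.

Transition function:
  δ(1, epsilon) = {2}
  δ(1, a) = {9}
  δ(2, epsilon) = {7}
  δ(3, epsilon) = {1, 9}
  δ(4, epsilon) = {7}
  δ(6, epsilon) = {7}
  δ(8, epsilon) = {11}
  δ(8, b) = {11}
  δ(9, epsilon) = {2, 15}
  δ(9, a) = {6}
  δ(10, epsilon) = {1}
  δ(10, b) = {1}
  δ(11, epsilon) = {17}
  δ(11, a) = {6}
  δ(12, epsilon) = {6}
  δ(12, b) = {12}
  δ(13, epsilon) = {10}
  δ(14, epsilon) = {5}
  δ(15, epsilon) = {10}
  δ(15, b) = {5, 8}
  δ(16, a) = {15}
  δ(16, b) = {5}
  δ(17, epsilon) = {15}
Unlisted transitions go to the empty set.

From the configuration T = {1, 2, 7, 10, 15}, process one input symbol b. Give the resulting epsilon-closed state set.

10 on b → {1}.
15 on b → {5, 8}.
No b-transition from 1, 2, 7.
Union after reading b: {1, 5, 8}.
Now take the epsilon-closure:
From 1 via epsilon: add 2.
From 8 via epsilon: add 11.
From 2 via epsilon: add 7.
From 11 via epsilon: add 17.
From 17 via epsilon: add 15.
From 15 via epsilon: add 10.
No new states can be added; the closed set is {1, 2, 5, 7, 8, 10, 11, 15, 17}.

{1, 2, 5, 7, 8, 10, 11, 15, 17}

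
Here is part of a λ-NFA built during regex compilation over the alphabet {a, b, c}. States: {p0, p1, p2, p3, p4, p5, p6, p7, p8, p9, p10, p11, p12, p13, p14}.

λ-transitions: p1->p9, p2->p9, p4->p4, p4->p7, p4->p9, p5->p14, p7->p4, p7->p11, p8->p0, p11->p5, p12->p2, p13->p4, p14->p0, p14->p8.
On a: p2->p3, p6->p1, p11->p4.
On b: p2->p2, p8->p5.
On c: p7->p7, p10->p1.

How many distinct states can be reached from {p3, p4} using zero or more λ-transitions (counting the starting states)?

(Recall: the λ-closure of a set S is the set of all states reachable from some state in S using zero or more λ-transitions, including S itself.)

9

Start with {p3, p4}.
From p4 via λ: add p7, p9.
From p7 via λ: add p11.
From p11 via λ: add p5.
From p5 via λ: add p14.
From p14 via λ: add p0, p8.
λ-closure = {p0, p3, p4, p5, p7, p8, p9, p11, p14}, which has 9 states.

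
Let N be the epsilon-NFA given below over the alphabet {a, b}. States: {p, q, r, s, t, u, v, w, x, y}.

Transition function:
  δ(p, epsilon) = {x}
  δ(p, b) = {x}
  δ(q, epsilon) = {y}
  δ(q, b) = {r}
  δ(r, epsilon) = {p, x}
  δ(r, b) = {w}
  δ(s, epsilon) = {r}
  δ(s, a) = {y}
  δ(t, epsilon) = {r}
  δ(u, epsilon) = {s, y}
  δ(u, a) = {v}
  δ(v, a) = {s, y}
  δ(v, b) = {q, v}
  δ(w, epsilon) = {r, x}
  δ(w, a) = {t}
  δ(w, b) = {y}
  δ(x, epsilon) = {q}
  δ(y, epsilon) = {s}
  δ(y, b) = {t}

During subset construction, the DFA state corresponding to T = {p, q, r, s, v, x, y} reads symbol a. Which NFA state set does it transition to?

s on a → {y}.
v on a → {s, y}.
No a-transition from p, q, r, x, y.
Union after reading a: {s, y}.
Now take the epsilon-closure:
From s via epsilon: add r.
From r via epsilon: add p, x.
From x via epsilon: add q.
No new states can be added; the closed set is {p, q, r, s, x, y}.

{p, q, r, s, x, y}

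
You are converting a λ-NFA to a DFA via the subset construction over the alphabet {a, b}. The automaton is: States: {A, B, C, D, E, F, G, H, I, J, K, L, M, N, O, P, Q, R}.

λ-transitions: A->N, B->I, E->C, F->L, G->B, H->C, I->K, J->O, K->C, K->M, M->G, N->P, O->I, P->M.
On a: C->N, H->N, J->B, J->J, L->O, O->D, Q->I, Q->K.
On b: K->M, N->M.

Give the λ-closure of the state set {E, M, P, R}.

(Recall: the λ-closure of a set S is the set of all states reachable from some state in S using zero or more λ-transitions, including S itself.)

{B, C, E, G, I, K, M, P, R}

Start with {E, M, P, R}.
From E via λ: add C.
From M via λ: add G.
From G via λ: add B.
From B via λ: add I.
From I via λ: add K.
No new states can be added; the closed set is {B, C, E, G, I, K, M, P, R}.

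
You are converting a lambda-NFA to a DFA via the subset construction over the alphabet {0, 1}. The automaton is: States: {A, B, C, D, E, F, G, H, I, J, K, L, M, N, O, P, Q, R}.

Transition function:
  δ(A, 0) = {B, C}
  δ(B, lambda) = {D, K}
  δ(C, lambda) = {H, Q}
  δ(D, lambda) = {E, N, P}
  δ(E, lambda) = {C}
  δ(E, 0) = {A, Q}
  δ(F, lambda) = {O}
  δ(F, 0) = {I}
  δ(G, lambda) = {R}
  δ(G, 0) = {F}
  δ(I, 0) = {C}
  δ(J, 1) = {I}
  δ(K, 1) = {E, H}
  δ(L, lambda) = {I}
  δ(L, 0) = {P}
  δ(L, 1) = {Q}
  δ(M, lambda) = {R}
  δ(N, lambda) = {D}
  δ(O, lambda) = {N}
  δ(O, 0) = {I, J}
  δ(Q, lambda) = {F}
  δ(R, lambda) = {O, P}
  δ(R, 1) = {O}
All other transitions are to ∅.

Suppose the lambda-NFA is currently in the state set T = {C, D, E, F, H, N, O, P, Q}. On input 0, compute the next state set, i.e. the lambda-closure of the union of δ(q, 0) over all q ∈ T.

E on 0 → {A, Q}.
F on 0 → {I}.
O on 0 → {I, J}.
No 0-transition from C, D, H, N, P, Q.
Union after reading 0: {A, I, J, Q}.
Now take the lambda-closure:
From Q via lambda: add F.
From F via lambda: add O.
From O via lambda: add N.
From N via lambda: add D.
From D via lambda: add E, P.
From E via lambda: add C.
From C via lambda: add H.
No new states can be added; the closed set is {A, C, D, E, F, H, I, J, N, O, P, Q}.

{A, C, D, E, F, H, I, J, N, O, P, Q}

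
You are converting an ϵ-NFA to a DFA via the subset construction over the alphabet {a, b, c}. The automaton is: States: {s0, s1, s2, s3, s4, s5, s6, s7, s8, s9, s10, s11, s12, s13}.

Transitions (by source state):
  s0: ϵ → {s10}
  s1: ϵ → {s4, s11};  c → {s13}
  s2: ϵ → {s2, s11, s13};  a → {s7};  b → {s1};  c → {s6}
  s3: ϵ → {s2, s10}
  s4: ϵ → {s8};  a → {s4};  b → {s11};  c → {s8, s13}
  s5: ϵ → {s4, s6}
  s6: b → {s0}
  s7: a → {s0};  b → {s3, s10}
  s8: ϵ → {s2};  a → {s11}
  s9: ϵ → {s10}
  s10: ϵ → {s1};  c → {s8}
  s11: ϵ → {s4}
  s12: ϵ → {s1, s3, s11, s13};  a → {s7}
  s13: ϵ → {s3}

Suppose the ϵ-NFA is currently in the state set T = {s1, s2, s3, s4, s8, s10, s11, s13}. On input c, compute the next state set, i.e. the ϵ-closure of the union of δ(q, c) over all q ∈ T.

{s1, s2, s3, s4, s6, s8, s10, s11, s13}

s1 on c → {s13}.
s2 on c → {s6}.
s4 on c → {s8, s13}.
s10 on c → {s8}.
No c-transition from s3, s8, s11, s13.
Union after reading c: {s6, s8, s13}.
Now take the ϵ-closure:
From s8 via ϵ: add s2.
From s13 via ϵ: add s3.
From s2 via ϵ: add s11.
From s3 via ϵ: add s10.
From s10 via ϵ: add s1.
From s11 via ϵ: add s4.
No new states can be added; the closed set is {s1, s2, s3, s4, s6, s8, s10, s11, s13}.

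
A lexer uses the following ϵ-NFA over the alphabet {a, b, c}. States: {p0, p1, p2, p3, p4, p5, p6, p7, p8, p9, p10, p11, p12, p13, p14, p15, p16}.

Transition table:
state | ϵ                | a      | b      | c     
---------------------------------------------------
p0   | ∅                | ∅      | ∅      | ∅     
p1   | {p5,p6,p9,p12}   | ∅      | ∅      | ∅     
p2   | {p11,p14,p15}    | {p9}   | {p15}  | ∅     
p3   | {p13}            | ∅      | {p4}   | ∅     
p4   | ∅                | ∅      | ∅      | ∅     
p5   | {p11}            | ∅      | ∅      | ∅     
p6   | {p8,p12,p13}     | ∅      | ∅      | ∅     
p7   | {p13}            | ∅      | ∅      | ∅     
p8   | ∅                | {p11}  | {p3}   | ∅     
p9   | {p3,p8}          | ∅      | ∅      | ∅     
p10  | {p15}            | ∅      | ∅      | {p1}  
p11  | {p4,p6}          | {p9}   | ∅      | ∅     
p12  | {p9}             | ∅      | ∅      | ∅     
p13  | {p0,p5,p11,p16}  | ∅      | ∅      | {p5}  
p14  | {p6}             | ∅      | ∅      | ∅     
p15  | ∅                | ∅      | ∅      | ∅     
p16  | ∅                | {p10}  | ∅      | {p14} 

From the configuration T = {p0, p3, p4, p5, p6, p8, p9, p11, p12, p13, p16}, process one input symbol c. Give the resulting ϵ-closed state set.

{p0, p3, p4, p5, p6, p8, p9, p11, p12, p13, p14, p16}

p13 on c → {p5}.
p16 on c → {p14}.
No c-transition from p0, p3, p4, p5, p6, p8, p9, p11, p12.
Union after reading c: {p5, p14}.
Now take the ϵ-closure:
From p5 via ϵ: add p11.
From p14 via ϵ: add p6.
From p6 via ϵ: add p8, p12, p13.
From p11 via ϵ: add p4.
From p12 via ϵ: add p9.
From p13 via ϵ: add p0, p16.
From p9 via ϵ: add p3.
No new states can be added; the closed set is {p0, p3, p4, p5, p6, p8, p9, p11, p12, p13, p14, p16}.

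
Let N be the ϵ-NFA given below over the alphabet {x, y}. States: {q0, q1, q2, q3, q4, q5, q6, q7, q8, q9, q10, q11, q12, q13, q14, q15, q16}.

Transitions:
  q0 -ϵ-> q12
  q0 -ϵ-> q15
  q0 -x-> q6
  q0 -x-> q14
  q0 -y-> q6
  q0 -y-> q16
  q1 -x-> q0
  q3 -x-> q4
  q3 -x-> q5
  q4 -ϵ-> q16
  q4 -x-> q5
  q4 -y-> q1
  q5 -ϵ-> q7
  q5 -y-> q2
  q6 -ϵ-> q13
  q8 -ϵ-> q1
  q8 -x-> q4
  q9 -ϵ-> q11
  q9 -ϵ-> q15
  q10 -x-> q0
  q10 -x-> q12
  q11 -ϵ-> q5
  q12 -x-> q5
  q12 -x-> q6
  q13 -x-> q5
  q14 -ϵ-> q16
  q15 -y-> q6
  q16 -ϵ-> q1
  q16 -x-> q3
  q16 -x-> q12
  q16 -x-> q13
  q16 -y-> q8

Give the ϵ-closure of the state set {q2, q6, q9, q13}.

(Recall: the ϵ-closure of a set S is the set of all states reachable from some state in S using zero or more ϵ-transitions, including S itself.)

{q2, q5, q6, q7, q9, q11, q13, q15}

Start with {q2, q6, q9, q13}.
From q9 via ϵ: add q11, q15.
From q11 via ϵ: add q5.
From q5 via ϵ: add q7.
No new states can be added; the closed set is {q2, q5, q6, q7, q9, q11, q13, q15}.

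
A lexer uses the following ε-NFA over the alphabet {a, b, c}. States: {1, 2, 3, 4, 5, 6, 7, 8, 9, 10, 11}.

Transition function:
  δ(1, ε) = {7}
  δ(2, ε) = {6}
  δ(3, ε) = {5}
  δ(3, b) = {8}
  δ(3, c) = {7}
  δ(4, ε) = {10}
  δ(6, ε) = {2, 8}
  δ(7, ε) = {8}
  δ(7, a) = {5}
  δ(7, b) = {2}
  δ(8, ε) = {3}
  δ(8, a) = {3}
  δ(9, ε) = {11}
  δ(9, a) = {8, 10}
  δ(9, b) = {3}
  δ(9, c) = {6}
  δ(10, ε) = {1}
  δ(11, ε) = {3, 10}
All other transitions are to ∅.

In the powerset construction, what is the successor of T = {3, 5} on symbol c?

{3, 5, 7, 8}

3 on c → {7}.
No c-transition from 5.
Union after reading c: {7}.
Now take the ε-closure:
From 7 via ε: add 8.
From 8 via ε: add 3.
From 3 via ε: add 5.
No new states can be added; the closed set is {3, 5, 7, 8}.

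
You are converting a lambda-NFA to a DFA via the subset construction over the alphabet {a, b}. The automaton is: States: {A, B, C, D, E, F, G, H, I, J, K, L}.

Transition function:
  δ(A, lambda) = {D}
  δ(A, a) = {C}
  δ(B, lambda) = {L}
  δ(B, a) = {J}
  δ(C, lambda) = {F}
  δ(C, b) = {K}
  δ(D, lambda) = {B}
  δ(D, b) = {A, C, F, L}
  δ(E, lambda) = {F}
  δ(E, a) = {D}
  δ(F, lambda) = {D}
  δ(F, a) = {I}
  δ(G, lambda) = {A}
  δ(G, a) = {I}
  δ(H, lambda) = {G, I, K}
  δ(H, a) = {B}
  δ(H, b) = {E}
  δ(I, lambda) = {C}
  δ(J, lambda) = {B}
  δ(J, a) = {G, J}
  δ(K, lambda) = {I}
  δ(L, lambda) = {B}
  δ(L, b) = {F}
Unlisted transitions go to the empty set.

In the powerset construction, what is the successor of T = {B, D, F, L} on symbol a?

B on a → {J}.
F on a → {I}.
No a-transition from D, L.
Union after reading a: {I, J}.
Now take the lambda-closure:
From I via lambda: add C.
From J via lambda: add B.
From B via lambda: add L.
From C via lambda: add F.
From F via lambda: add D.
No new states can be added; the closed set is {B, C, D, F, I, J, L}.

{B, C, D, F, I, J, L}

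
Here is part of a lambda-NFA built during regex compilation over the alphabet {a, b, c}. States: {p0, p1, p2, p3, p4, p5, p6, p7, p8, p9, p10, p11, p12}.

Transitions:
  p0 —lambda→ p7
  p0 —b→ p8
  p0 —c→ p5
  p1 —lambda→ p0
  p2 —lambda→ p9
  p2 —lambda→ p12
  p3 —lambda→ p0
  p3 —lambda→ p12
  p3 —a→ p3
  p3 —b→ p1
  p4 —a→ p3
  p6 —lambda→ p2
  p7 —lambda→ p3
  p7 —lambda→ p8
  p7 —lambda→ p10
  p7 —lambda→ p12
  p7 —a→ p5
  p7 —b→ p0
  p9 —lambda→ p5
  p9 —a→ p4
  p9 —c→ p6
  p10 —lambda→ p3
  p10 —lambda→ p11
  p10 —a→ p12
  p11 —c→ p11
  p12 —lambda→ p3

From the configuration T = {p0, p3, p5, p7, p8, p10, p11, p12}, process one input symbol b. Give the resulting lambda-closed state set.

p0 on b → {p8}.
p3 on b → {p1}.
p7 on b → {p0}.
No b-transition from p5, p8, p10, p11, p12.
Union after reading b: {p0, p1, p8}.
Now take the lambda-closure:
From p0 via lambda: add p7.
From p7 via lambda: add p3, p10, p12.
From p10 via lambda: add p11.
No new states can be added; the closed set is {p0, p1, p3, p7, p8, p10, p11, p12}.

{p0, p1, p3, p7, p8, p10, p11, p12}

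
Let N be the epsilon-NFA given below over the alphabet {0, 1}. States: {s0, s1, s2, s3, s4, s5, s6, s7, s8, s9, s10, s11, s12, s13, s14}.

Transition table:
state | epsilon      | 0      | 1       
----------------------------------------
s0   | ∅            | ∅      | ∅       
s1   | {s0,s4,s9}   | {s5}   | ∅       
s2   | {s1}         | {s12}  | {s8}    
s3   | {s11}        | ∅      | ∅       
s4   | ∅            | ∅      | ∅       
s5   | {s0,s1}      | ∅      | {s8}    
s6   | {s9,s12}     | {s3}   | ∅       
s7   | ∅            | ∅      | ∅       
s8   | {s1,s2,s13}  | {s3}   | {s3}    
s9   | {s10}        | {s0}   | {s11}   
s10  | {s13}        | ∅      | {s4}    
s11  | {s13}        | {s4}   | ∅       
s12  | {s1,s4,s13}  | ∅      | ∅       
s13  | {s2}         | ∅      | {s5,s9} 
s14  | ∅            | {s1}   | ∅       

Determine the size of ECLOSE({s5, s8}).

Start with {s5, s8}.
From s5 via epsilon: add s0, s1.
From s8 via epsilon: add s2, s13.
From s1 via epsilon: add s4, s9.
From s9 via epsilon: add s10.
epsilon-closure = {s0, s1, s2, s4, s5, s8, s9, s10, s13}, which has 9 states.

9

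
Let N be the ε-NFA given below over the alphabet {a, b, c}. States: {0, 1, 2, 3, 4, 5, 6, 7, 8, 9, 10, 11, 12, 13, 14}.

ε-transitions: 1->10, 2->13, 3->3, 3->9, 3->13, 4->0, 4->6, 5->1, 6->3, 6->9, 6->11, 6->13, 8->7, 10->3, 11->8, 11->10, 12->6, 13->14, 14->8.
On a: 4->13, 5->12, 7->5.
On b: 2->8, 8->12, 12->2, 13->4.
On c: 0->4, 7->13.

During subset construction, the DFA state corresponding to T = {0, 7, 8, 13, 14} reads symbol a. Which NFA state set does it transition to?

{1, 3, 5, 7, 8, 9, 10, 13, 14}

7 on a → {5}.
No a-transition from 0, 8, 13, 14.
Union after reading a: {5}.
Now take the ε-closure:
From 5 via ε: add 1.
From 1 via ε: add 10.
From 10 via ε: add 3.
From 3 via ε: add 9, 13.
From 13 via ε: add 14.
From 14 via ε: add 8.
From 8 via ε: add 7.
No new states can be added; the closed set is {1, 3, 5, 7, 8, 9, 10, 13, 14}.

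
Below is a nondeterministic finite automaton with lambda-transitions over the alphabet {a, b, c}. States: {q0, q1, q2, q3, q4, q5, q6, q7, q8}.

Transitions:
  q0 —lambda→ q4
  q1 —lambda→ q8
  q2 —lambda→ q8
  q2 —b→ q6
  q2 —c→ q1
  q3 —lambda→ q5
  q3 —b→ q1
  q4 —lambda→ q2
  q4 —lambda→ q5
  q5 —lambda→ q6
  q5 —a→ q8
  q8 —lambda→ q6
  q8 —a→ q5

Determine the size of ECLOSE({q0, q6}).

Start with {q0, q6}.
From q0 via lambda: add q4.
From q4 via lambda: add q2, q5.
From q2 via lambda: add q8.
lambda-closure = {q0, q2, q4, q5, q6, q8}, which has 6 states.

6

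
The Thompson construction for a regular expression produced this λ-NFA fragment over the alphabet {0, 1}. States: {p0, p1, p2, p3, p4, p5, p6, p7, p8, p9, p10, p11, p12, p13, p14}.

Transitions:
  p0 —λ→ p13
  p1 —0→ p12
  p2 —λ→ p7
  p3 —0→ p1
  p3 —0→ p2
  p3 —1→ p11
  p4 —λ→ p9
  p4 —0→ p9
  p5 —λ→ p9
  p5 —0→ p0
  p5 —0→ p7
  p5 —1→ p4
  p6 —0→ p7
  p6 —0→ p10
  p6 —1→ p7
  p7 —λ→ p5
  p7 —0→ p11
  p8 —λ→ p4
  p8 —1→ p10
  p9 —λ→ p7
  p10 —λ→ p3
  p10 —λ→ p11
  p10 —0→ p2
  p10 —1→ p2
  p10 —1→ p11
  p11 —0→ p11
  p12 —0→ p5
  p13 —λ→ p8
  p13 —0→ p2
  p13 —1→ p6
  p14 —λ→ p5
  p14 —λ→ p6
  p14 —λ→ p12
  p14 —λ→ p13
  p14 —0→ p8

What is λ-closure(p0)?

Start with {p0}.
From p0 via λ: add p13.
From p13 via λ: add p8.
From p8 via λ: add p4.
From p4 via λ: add p9.
From p9 via λ: add p7.
From p7 via λ: add p5.
No new states can be added; the closed set is {p0, p4, p5, p7, p8, p9, p13}.

{p0, p4, p5, p7, p8, p9, p13}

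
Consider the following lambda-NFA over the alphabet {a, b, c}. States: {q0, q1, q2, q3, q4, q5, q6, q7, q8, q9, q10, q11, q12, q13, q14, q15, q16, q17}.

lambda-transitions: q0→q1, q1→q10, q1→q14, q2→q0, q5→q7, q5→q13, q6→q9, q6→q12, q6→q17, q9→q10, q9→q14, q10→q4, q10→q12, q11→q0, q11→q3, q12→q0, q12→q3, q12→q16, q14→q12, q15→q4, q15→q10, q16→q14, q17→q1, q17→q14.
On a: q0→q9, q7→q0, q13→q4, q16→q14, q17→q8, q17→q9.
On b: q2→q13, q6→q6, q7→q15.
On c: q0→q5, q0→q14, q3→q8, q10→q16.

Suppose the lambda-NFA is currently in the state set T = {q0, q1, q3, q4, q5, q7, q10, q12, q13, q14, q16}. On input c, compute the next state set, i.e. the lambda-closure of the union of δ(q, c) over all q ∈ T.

q0 on c → {q5, q14}.
q3 on c → {q8}.
q10 on c → {q16}.
No c-transition from q1, q4, q5, q7, q12, q13, q14, q16.
Union after reading c: {q5, q8, q14, q16}.
Now take the lambda-closure:
From q5 via lambda: add q7, q13.
From q14 via lambda: add q12.
From q12 via lambda: add q0, q3.
From q0 via lambda: add q1.
From q1 via lambda: add q10.
From q10 via lambda: add q4.
No new states can be added; the closed set is {q0, q1, q3, q4, q5, q7, q8, q10, q12, q13, q14, q16}.

{q0, q1, q3, q4, q5, q7, q8, q10, q12, q13, q14, q16}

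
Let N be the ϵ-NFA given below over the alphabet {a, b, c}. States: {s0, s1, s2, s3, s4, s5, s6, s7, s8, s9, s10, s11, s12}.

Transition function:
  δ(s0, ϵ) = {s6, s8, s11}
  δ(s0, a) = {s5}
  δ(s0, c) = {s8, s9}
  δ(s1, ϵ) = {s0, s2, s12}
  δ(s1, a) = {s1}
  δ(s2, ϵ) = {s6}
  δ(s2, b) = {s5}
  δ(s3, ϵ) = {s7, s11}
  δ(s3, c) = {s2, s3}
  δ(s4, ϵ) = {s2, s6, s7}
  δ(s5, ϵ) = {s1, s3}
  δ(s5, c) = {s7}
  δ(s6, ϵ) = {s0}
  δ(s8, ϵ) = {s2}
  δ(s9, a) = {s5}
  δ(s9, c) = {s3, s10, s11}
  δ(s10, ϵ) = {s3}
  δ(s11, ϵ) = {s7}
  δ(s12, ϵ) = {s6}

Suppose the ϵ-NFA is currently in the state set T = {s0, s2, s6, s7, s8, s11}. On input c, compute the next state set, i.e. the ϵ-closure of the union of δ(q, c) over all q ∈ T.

s0 on c → {s8, s9}.
No c-transition from s2, s6, s7, s8, s11.
Union after reading c: {s8, s9}.
Now take the ϵ-closure:
From s8 via ϵ: add s2.
From s2 via ϵ: add s6.
From s6 via ϵ: add s0.
From s0 via ϵ: add s11.
From s11 via ϵ: add s7.
No new states can be added; the closed set is {s0, s2, s6, s7, s8, s9, s11}.

{s0, s2, s6, s7, s8, s9, s11}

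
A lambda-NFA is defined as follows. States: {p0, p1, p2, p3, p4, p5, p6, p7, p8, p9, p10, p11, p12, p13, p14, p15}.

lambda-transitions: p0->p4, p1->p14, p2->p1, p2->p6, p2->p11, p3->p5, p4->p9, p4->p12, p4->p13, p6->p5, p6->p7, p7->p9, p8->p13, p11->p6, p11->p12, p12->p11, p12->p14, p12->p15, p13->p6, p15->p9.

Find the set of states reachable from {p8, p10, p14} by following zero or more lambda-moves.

Start with {p8, p10, p14}.
From p8 via lambda: add p13.
From p13 via lambda: add p6.
From p6 via lambda: add p5, p7.
From p7 via lambda: add p9.
No new states can be added; the closed set is {p5, p6, p7, p8, p9, p10, p13, p14}.

{p5, p6, p7, p8, p9, p10, p13, p14}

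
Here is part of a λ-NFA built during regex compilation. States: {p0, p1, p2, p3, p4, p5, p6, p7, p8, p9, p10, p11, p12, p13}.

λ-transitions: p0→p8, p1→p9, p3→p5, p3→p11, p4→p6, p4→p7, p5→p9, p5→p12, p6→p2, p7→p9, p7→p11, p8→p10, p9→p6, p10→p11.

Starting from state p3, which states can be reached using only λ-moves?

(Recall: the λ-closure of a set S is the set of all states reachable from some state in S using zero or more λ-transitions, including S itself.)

{p2, p3, p5, p6, p9, p11, p12}

Start with {p3}.
From p3 via λ: add p5, p11.
From p5 via λ: add p9, p12.
From p9 via λ: add p6.
From p6 via λ: add p2.
No new states can be added; the closed set is {p2, p3, p5, p6, p9, p11, p12}.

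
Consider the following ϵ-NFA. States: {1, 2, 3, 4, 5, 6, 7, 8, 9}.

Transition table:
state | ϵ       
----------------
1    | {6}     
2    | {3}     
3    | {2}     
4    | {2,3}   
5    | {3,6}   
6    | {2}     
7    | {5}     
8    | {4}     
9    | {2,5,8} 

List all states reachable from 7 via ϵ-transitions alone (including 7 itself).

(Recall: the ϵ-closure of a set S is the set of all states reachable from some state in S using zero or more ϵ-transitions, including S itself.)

Start with {7}.
From 7 via ϵ: add 5.
From 5 via ϵ: add 3, 6.
From 3 via ϵ: add 2.
No new states can be added; the closed set is {2, 3, 5, 6, 7}.

{2, 3, 5, 6, 7}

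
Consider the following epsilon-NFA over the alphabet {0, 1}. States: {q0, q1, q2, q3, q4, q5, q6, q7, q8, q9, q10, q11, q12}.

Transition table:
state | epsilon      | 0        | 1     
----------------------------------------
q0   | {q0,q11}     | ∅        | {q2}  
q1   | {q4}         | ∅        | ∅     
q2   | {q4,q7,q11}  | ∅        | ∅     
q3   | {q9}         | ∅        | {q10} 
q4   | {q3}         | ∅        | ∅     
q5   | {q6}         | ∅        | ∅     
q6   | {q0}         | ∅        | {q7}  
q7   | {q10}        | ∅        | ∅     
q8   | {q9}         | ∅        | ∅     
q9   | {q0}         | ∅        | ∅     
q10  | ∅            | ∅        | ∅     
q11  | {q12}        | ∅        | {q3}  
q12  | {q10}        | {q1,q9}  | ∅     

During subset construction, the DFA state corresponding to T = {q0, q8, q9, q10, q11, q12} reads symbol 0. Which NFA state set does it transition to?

q12 on 0 → {q1, q9}.
No 0-transition from q0, q8, q9, q10, q11.
Union after reading 0: {q1, q9}.
Now take the epsilon-closure:
From q1 via epsilon: add q4.
From q9 via epsilon: add q0.
From q0 via epsilon: add q11.
From q4 via epsilon: add q3.
From q11 via epsilon: add q12.
From q12 via epsilon: add q10.
No new states can be added; the closed set is {q0, q1, q3, q4, q9, q10, q11, q12}.

{q0, q1, q3, q4, q9, q10, q11, q12}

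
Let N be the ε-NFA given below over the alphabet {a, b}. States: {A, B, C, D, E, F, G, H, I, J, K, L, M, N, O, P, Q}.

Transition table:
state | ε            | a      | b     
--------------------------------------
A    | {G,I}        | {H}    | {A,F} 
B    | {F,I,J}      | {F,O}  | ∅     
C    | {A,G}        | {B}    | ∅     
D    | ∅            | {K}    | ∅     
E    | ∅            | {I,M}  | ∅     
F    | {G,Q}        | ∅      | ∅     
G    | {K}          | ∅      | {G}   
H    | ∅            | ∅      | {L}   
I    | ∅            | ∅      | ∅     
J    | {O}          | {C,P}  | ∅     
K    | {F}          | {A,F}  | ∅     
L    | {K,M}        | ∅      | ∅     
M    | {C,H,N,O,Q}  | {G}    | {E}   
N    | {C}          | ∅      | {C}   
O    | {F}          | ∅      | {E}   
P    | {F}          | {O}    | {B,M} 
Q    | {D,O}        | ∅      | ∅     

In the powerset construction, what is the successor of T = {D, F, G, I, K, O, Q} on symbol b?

{D, E, F, G, K, O, Q}

G on b → {G}.
O on b → {E}.
No b-transition from D, F, I, K, Q.
Union after reading b: {E, G}.
Now take the ε-closure:
From G via ε: add K.
From K via ε: add F.
From F via ε: add Q.
From Q via ε: add D, O.
No new states can be added; the closed set is {D, E, F, G, K, O, Q}.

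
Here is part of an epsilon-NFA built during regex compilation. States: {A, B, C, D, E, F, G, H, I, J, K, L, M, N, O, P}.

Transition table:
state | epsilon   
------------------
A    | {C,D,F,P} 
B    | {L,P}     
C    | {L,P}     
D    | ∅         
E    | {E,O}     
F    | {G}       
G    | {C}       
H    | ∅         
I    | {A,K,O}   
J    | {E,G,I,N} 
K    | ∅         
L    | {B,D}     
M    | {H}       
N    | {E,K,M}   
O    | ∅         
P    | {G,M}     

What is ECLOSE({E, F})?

{B, C, D, E, F, G, H, L, M, O, P}

Start with {E, F}.
From E via epsilon: add O.
From F via epsilon: add G.
From G via epsilon: add C.
From C via epsilon: add L, P.
From L via epsilon: add B, D.
From P via epsilon: add M.
From M via epsilon: add H.
No new states can be added; the closed set is {B, C, D, E, F, G, H, L, M, O, P}.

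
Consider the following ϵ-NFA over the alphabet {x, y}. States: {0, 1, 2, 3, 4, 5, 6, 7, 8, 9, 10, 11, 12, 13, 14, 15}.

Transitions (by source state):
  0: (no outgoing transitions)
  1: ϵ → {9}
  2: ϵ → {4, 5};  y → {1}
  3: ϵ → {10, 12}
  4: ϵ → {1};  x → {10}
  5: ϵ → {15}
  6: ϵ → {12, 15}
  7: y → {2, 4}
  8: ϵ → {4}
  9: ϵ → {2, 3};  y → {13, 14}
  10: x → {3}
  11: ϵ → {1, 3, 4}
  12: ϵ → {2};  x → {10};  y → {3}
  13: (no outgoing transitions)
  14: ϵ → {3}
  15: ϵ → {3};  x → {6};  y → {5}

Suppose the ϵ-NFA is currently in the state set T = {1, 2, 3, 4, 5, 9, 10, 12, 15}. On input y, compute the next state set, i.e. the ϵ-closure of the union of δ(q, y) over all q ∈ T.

2 on y → {1}.
9 on y → {13, 14}.
12 on y → {3}.
15 on y → {5}.
No y-transition from 1, 3, 4, 5, 10.
Union after reading y: {1, 3, 5, 13, 14}.
Now take the ϵ-closure:
From 1 via ϵ: add 9.
From 3 via ϵ: add 10, 12.
From 5 via ϵ: add 15.
From 9 via ϵ: add 2.
From 2 via ϵ: add 4.
No new states can be added; the closed set is {1, 2, 3, 4, 5, 9, 10, 12, 13, 14, 15}.

{1, 2, 3, 4, 5, 9, 10, 12, 13, 14, 15}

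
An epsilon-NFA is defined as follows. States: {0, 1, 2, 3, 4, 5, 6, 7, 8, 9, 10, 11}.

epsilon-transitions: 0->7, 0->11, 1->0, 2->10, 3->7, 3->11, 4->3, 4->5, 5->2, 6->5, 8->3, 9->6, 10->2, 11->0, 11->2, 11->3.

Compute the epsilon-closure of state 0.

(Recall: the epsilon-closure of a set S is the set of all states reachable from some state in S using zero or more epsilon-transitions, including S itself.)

Start with {0}.
From 0 via epsilon: add 7, 11.
From 11 via epsilon: add 2, 3.
From 2 via epsilon: add 10.
No new states can be added; the closed set is {0, 2, 3, 7, 10, 11}.

{0, 2, 3, 7, 10, 11}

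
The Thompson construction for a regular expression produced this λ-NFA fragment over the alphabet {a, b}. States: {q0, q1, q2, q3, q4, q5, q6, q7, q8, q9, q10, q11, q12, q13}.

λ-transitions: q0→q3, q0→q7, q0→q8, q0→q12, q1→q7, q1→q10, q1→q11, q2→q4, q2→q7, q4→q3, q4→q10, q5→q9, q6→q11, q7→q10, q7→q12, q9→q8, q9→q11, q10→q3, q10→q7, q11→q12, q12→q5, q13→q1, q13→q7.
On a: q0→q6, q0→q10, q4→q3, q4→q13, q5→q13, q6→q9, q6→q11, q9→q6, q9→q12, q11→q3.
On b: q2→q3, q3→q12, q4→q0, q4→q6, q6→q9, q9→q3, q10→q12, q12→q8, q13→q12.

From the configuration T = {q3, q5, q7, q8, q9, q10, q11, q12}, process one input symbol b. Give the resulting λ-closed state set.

q3 on b → {q12}.
q9 on b → {q3}.
q10 on b → {q12}.
q12 on b → {q8}.
No b-transition from q5, q7, q8, q11.
Union after reading b: {q3, q8, q12}.
Now take the λ-closure:
From q12 via λ: add q5.
From q5 via λ: add q9.
From q9 via λ: add q11.
No new states can be added; the closed set is {q3, q5, q8, q9, q11, q12}.

{q3, q5, q8, q9, q11, q12}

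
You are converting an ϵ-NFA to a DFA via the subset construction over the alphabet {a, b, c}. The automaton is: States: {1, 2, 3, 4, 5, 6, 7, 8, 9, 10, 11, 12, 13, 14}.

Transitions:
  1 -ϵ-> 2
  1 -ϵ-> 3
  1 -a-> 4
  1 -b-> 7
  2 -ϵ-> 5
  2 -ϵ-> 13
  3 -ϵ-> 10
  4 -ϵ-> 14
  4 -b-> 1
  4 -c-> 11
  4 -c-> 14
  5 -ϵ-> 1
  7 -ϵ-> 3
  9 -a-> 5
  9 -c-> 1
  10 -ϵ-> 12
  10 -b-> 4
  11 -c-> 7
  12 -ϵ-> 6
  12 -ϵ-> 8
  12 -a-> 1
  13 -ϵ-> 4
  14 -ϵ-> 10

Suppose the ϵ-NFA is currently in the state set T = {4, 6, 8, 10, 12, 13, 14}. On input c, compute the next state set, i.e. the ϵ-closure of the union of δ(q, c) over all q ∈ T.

{6, 8, 10, 11, 12, 14}

4 on c → {11, 14}.
No c-transition from 6, 8, 10, 12, 13, 14.
Union after reading c: {11, 14}.
Now take the ϵ-closure:
From 14 via ϵ: add 10.
From 10 via ϵ: add 12.
From 12 via ϵ: add 6, 8.
No new states can be added; the closed set is {6, 8, 10, 11, 12, 14}.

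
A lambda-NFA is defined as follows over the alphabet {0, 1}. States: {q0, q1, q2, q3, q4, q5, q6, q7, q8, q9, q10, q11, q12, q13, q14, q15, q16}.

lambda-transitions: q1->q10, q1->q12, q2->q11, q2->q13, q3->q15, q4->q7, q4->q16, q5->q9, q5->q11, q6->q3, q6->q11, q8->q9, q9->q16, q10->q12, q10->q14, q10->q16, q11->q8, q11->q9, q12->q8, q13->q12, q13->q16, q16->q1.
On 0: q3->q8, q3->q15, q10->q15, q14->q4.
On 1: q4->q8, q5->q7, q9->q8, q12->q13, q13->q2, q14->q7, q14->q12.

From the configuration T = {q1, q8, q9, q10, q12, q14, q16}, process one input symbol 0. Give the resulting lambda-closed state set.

{q1, q4, q7, q8, q9, q10, q12, q14, q15, q16}

q10 on 0 → {q15}.
q14 on 0 → {q4}.
No 0-transition from q1, q8, q9, q12, q16.
Union after reading 0: {q4, q15}.
Now take the lambda-closure:
From q4 via lambda: add q7, q16.
From q16 via lambda: add q1.
From q1 via lambda: add q10, q12.
From q10 via lambda: add q14.
From q12 via lambda: add q8.
From q8 via lambda: add q9.
No new states can be added; the closed set is {q1, q4, q7, q8, q9, q10, q12, q14, q15, q16}.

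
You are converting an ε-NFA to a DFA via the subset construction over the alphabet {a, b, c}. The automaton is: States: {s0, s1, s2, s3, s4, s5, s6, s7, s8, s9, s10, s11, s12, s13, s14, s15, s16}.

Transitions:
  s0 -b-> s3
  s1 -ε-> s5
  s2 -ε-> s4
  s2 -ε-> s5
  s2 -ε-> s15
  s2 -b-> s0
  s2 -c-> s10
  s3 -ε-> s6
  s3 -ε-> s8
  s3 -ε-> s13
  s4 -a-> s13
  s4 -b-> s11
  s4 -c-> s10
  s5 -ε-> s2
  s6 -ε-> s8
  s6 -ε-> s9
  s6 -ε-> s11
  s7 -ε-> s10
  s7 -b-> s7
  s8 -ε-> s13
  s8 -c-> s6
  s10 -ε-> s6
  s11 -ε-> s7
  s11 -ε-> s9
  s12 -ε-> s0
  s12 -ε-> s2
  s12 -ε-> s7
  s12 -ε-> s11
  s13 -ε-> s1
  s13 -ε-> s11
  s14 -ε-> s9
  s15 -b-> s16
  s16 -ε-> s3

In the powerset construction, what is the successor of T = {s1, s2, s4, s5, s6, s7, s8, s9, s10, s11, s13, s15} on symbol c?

{s1, s2, s4, s5, s6, s7, s8, s9, s10, s11, s13, s15}

s2 on c → {s10}.
s4 on c → {s10}.
s8 on c → {s6}.
No c-transition from s1, s5, s6, s7, s9, s10, s11, s13, s15.
Union after reading c: {s6, s10}.
Now take the ε-closure:
From s6 via ε: add s8, s9, s11.
From s8 via ε: add s13.
From s11 via ε: add s7.
From s13 via ε: add s1.
From s1 via ε: add s5.
From s5 via ε: add s2.
From s2 via ε: add s4, s15.
No new states can be added; the closed set is {s1, s2, s4, s5, s6, s7, s8, s9, s10, s11, s13, s15}.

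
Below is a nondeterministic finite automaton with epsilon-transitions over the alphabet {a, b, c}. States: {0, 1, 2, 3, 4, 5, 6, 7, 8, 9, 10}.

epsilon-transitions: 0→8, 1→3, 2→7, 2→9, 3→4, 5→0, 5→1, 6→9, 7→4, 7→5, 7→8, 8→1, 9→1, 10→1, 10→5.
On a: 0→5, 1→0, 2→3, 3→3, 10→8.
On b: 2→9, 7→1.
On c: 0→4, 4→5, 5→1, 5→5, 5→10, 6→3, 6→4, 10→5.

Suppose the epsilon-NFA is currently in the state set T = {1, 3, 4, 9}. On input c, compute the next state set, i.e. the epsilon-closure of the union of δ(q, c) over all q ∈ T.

{0, 1, 3, 4, 5, 8}

4 on c → {5}.
No c-transition from 1, 3, 9.
Union after reading c: {5}.
Now take the epsilon-closure:
From 5 via epsilon: add 0, 1.
From 0 via epsilon: add 8.
From 1 via epsilon: add 3.
From 3 via epsilon: add 4.
No new states can be added; the closed set is {0, 1, 3, 4, 5, 8}.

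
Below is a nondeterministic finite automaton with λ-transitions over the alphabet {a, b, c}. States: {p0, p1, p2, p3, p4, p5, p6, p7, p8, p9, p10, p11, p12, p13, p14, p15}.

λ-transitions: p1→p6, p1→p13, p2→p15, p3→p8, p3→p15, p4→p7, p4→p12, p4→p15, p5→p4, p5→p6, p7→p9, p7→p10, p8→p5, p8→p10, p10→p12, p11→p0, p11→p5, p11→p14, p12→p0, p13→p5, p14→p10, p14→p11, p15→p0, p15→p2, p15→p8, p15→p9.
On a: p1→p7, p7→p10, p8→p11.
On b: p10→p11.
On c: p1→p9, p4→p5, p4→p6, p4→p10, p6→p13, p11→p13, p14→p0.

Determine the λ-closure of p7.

{p0, p7, p9, p10, p12}

Start with {p7}.
From p7 via λ: add p9, p10.
From p10 via λ: add p12.
From p12 via λ: add p0.
No new states can be added; the closed set is {p0, p7, p9, p10, p12}.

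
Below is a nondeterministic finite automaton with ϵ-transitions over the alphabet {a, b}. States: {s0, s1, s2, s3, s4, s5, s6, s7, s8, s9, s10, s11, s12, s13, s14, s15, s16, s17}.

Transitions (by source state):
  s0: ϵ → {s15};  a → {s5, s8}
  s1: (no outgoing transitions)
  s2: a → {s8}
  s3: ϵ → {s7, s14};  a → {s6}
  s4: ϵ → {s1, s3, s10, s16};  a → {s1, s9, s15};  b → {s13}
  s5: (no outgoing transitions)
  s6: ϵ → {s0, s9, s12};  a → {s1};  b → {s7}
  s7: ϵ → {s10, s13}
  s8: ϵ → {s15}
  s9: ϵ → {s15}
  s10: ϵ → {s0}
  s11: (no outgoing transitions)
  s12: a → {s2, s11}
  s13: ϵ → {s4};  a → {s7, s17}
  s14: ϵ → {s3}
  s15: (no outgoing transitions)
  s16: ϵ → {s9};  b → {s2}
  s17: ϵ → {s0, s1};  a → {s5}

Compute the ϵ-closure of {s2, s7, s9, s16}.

{s0, s1, s2, s3, s4, s7, s9, s10, s13, s14, s15, s16}

Start with {s2, s7, s9, s16}.
From s7 via ϵ: add s10, s13.
From s9 via ϵ: add s15.
From s10 via ϵ: add s0.
From s13 via ϵ: add s4.
From s4 via ϵ: add s1, s3.
From s3 via ϵ: add s14.
No new states can be added; the closed set is {s0, s1, s2, s3, s4, s7, s9, s10, s13, s14, s15, s16}.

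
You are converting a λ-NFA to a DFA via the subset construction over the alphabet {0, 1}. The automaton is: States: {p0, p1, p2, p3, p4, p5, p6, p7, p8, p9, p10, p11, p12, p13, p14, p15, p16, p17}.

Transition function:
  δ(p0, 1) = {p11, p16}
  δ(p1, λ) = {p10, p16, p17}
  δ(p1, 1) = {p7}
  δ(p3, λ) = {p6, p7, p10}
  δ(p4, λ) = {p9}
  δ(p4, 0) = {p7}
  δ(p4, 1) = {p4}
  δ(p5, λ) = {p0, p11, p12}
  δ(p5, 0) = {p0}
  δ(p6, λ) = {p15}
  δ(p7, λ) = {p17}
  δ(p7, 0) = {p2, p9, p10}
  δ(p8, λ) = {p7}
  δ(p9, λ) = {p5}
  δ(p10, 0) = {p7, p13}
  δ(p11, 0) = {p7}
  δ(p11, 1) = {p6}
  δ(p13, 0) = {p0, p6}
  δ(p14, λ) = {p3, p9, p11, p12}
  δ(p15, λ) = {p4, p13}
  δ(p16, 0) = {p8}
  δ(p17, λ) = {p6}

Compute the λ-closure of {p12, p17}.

{p0, p4, p5, p6, p9, p11, p12, p13, p15, p17}

Start with {p12, p17}.
From p17 via λ: add p6.
From p6 via λ: add p15.
From p15 via λ: add p4, p13.
From p4 via λ: add p9.
From p9 via λ: add p5.
From p5 via λ: add p0, p11.
No new states can be added; the closed set is {p0, p4, p5, p6, p9, p11, p12, p13, p15, p17}.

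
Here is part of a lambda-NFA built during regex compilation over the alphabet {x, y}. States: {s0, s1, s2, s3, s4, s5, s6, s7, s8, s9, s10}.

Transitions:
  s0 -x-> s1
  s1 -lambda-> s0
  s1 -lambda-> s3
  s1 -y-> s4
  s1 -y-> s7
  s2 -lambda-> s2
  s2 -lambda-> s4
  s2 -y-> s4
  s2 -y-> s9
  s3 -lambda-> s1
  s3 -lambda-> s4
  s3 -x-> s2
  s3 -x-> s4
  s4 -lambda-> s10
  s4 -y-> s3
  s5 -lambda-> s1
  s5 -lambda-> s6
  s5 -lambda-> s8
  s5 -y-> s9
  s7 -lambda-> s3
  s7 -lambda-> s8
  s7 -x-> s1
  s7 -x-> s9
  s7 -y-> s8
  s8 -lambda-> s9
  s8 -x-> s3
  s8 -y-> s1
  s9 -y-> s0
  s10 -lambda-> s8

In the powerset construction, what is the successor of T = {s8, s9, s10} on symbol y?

s8 on y → {s1}.
s9 on y → {s0}.
No y-transition from s10.
Union after reading y: {s0, s1}.
Now take the lambda-closure:
From s1 via lambda: add s3.
From s3 via lambda: add s4.
From s4 via lambda: add s10.
From s10 via lambda: add s8.
From s8 via lambda: add s9.
No new states can be added; the closed set is {s0, s1, s3, s4, s8, s9, s10}.

{s0, s1, s3, s4, s8, s9, s10}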